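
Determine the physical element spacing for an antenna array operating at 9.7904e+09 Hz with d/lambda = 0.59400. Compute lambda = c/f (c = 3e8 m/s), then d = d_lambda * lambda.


lambda = c / f = 3.0000e+08 / 9.7904e+09 = 0.03064226 m
d = 0.59400 * 0.03064226 = 0.01820 m

0.01820 m


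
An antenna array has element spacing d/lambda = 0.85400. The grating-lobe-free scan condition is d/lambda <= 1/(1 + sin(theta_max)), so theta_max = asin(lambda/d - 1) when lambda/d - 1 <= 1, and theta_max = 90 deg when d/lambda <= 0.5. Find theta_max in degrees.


lambda/d - 1 = 1/0.85400 - 1 = 0.1709602
theta_max = asin(0.1709602) = 9.844 deg

9.844 deg


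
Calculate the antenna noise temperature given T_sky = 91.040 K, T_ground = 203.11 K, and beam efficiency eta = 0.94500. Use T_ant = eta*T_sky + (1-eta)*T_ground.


T_ant = 0.94500 * 91.040 + (1 - 0.94500) * 203.11 = 97.20 K

97.20 K


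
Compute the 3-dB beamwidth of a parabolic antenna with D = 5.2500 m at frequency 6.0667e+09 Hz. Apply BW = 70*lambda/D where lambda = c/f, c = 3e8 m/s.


lambda = c / f = 3.0000e+08 / 6.0667e+09 = 0.04945028 m
BW = 70 * 0.04945028 / 5.2500 = 0.6593 deg

0.6593 deg


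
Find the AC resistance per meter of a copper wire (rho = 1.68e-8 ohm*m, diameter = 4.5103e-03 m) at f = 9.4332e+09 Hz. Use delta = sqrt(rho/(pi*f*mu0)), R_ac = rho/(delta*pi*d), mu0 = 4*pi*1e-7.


delta = sqrt(1.68e-8 / (pi * 9.4332e+09 * 4*pi*1e-7)) = 6.716535e-07 m
R_ac = 1.68e-8 / (6.716535e-07 * pi * 4.5103e-03) = 1.765 ohm/m

1.765 ohm/m


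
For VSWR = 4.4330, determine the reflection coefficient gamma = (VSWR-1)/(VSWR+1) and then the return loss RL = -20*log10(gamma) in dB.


gamma = (4.4330 - 1) / (4.4330 + 1) = 0.6318793
RL = -20 * log10(0.6318793) = 3.987 dB

3.987 dB


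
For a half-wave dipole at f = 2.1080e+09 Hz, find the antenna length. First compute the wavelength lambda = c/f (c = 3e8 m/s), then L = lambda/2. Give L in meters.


lambda = c / f = 3.0000e+08 / 2.1080e+09 = 0.1423150 m
L = lambda / 2 = 0.1423150 / 2 = 0.07116 m

0.07116 m


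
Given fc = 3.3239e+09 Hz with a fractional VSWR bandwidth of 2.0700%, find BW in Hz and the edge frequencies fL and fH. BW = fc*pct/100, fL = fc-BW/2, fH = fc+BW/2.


BW = 3.3239e+09 * 2.0700/100 = 6.880473e+07 Hz
fL = 3.3239e+09 - 6.880473e+07/2 = 3.289e+09 Hz
fH = 3.3239e+09 + 6.880473e+07/2 = 3.358e+09 Hz

BW=6.880e+07 Hz, fL=3.289e+09 Hz, fH=3.358e+09 Hz


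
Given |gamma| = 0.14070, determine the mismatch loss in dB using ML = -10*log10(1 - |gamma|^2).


ML = -10 * log10(1 - 0.14070^2) = -10 * log10(0.98020351) = 0.08684 dB

0.08684 dB


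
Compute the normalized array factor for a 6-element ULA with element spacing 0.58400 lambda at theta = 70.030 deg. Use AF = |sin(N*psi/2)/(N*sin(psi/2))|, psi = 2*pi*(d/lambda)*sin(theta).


psi = 2*pi*0.58400*sin(70.030 deg) = 3.448746 rad
AF = |sin(6*3.448746/2) / (6*sin(3.448746/2))| = 0.1343

0.1343


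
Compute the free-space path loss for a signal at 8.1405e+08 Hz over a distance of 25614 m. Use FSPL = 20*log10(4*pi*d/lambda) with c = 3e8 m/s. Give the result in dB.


lambda = c / f = 3.0000e+08 / 8.1405e+08 = 0.3685277 m
FSPL = 20 * log10(4*pi*25614/0.3685277) = 118.8 dB

118.8 dB


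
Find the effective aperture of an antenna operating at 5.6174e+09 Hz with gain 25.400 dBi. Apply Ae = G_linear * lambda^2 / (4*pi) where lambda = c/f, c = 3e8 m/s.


lambda = c / f = 3.0000e+08 / 5.6174e+09 = 0.05340549 m
G_linear = 10^(25.400/10) = 346.7369
Ae = G_linear * lambda^2 / (4*pi) = 346.7369 * 0.05340549^2 / (4*pi) = 0.07870 m^2

0.07870 m^2


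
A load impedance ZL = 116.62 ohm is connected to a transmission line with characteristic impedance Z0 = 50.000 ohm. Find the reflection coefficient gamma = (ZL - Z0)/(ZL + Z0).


gamma = (116.62 - 50.000) / (116.62 + 50.000) = 0.3998

0.3998


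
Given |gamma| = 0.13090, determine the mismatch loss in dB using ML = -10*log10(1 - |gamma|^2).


ML = -10 * log10(1 - 0.13090^2) = -10 * log10(0.98286519) = 0.07506 dB

0.07506 dB


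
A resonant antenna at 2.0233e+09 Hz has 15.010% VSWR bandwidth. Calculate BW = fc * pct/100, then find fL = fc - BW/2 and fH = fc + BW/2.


BW = 2.0233e+09 * 15.010/100 = 3.036973e+08 Hz
fL = 2.0233e+09 - 3.036973e+08/2 = 1.871e+09 Hz
fH = 2.0233e+09 + 3.036973e+08/2 = 2.175e+09 Hz

BW=3.037e+08 Hz, fL=1.871e+09 Hz, fH=2.175e+09 Hz


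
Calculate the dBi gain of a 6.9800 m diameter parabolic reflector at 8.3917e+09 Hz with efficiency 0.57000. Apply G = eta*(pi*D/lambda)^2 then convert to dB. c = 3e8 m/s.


lambda = c / f = 3.0000e+08 / 8.3917e+09 = 0.03574961 m
G_linear = 0.57000 * (pi * 6.9800 / 0.03574961)^2 = 214458.3
G_dBi = 10 * log10(214458.3) = 53.31 dBi

53.31 dBi


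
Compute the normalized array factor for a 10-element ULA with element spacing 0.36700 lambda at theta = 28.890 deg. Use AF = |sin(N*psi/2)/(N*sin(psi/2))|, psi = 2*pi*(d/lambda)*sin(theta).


psi = 2*pi*0.36700*sin(28.890 deg) = 1.114063 rad
AF = |sin(10*1.114063/2) / (10*sin(1.114063/2))| = 0.1237

0.1237


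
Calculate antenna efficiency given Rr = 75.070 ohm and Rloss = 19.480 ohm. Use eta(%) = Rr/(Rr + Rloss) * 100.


eta = 75.070 / (75.070 + 19.480) * 100 = 79.40%

79.40%


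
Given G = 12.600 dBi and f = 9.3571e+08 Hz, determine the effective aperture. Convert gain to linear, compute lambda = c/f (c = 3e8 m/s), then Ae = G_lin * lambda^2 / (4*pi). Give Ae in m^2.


lambda = c / f = 3.0000e+08 / 9.3571e+08 = 0.3206122 m
G_linear = 10^(12.600/10) = 18.19701
Ae = G_linear * lambda^2 / (4*pi) = 18.19701 * 0.3206122^2 / (4*pi) = 0.1489 m^2

0.1489 m^2


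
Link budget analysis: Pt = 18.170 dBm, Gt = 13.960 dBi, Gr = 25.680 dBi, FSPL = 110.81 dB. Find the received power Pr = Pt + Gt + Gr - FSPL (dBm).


Pr = 18.170 + 13.960 + 25.680 - 110.81 = -53.00 dBm

-53.00 dBm


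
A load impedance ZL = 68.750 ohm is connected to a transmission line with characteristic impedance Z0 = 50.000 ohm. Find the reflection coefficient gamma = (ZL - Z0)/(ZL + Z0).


gamma = (68.750 - 50.000) / (68.750 + 50.000) = 0.1579

0.1579


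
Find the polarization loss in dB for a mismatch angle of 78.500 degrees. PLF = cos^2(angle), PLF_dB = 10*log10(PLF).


PLF_linear = cos^2(78.500 deg) = 0.03974757
PLF_dB = 10 * log10(0.03974757) = -14.01 dB

-14.01 dB


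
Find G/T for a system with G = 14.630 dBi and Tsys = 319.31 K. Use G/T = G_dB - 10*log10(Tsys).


G/T = 14.630 - 10*log10(319.31) = 14.630 - 25.04213 = -10.41 dB/K

-10.41 dB/K


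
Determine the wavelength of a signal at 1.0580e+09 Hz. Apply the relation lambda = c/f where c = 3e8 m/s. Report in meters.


lambda = c / f = 3.0000e+08 / 1.0580e+09 = 0.2836 m

0.2836 m


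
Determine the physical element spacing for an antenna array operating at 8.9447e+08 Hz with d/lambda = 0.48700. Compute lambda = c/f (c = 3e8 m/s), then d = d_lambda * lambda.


lambda = c / f = 3.0000e+08 / 8.9447e+08 = 0.3353941 m
d = 0.48700 * 0.3353941 = 0.1633 m

0.1633 m


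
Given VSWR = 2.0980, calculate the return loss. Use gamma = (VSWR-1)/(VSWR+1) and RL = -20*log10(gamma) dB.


gamma = (2.0980 - 1) / (2.0980 + 1) = 0.3544222
RL = -20 * log10(0.3544222) = 9.010 dB

9.010 dB


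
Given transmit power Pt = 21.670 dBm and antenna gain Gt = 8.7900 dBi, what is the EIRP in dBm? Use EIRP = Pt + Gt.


EIRP = Pt + Gt = 21.670 + 8.7900 = 30.46 dBm

30.46 dBm


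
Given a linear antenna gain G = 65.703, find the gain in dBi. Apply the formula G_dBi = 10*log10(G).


G_dBi = 10 * log10(65.703) = 18.18 dBi

18.18 dBi


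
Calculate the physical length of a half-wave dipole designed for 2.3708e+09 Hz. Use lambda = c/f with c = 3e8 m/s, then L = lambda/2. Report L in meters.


lambda = c / f = 3.0000e+08 / 2.3708e+09 = 0.1265396 m
L = lambda / 2 = 0.1265396 / 2 = 0.06327 m

0.06327 m


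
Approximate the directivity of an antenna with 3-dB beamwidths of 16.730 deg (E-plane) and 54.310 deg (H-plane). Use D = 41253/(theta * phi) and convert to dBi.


D_linear = 41253 / (16.730 * 54.310) = 45.40250
D_dBi = 10 * log10(45.40250) = 16.57 dBi

16.57 dBi


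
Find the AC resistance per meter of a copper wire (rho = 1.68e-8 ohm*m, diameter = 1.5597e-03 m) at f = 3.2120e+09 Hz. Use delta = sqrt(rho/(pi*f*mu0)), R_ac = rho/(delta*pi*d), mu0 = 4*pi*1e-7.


delta = sqrt(1.68e-8 / (pi * 3.2120e+09 * 4*pi*1e-7)) = 1.151031e-06 m
R_ac = 1.68e-8 / (1.151031e-06 * pi * 1.5597e-03) = 2.979 ohm/m

2.979 ohm/m


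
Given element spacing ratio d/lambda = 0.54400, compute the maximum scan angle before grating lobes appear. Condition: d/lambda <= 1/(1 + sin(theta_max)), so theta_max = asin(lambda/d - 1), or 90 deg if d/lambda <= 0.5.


lambda/d - 1 = 1/0.54400 - 1 = 0.8382353
theta_max = asin(0.8382353) = 56.95 deg

56.95 deg


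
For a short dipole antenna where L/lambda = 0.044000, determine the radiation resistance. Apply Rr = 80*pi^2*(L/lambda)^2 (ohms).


Rr = 80 * pi^2 * (0.044000)^2 = 80 * 9.869604 * 1.936000e-03 = 1.529 ohm

1.529 ohm


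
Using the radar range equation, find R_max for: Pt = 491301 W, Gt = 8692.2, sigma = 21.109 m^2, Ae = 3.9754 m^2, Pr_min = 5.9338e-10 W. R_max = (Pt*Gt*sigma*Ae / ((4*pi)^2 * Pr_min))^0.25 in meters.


R^4 = 491301*8692.2*21.109*3.9754 / ((4*pi)^2 * 5.9338e-10) = 3.824487e+18
R_max = 3.824487e+18^0.25 = 44223 m

44223 m


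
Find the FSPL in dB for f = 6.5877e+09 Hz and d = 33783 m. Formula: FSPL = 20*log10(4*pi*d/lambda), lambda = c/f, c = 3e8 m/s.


lambda = c / f = 3.0000e+08 / 6.5877e+09 = 0.04553941 m
FSPL = 20 * log10(4*pi*33783/0.04553941) = 139.4 dB

139.4 dB


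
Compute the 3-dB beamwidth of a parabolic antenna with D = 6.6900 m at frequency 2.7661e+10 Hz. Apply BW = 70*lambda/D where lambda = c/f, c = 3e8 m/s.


lambda = c / f = 3.0000e+08 / 2.7661e+10 = 0.01084559 m
BW = 70 * 0.01084559 / 6.6900 = 0.1135 deg

0.1135 deg


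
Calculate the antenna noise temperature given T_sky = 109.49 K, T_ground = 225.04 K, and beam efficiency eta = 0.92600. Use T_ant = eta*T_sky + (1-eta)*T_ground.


T_ant = 0.92600 * 109.49 + (1 - 0.92600) * 225.04 = 118.0 K

118.0 K


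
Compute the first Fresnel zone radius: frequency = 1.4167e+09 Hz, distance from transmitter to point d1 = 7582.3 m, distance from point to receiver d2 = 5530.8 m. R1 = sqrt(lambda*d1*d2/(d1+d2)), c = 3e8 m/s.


lambda = c / f = 3.0000e+08 / 1.4167e+09 = 0.2117597 m
R1 = sqrt(0.2117597 * 7582.3 * 5530.8 / (7582.3 + 5530.8)) = 26.02 m

26.02 m


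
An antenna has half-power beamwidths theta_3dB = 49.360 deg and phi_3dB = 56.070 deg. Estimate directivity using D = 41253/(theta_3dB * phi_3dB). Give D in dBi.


D_linear = 41253 / (49.360 * 56.070) = 14.90561
D_dBi = 10 * log10(14.90561) = 11.73 dBi

11.73 dBi


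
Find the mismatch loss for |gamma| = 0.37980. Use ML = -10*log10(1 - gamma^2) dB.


ML = -10 * log10(1 - 0.37980^2) = -10 * log10(0.85575196) = 0.6765 dB

0.6765 dB


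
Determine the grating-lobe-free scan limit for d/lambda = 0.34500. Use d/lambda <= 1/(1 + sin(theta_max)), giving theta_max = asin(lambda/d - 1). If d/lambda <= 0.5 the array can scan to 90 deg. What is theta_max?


lambda/d - 1 = 1/0.34500 - 1 = 1.898551 >= 1
d/lambda <= 0.5, so the array can scan to endfire without grating lobes: theta_max = 90 deg

90 deg


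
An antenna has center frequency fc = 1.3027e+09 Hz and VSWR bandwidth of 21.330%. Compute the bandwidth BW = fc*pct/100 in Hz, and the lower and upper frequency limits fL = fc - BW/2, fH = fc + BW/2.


BW = 1.3027e+09 * 21.330/100 = 2.778659e+08 Hz
fL = 1.3027e+09 - 2.778659e+08/2 = 1.164e+09 Hz
fH = 1.3027e+09 + 2.778659e+08/2 = 1.442e+09 Hz

BW=2.779e+08 Hz, fL=1.164e+09 Hz, fH=1.442e+09 Hz


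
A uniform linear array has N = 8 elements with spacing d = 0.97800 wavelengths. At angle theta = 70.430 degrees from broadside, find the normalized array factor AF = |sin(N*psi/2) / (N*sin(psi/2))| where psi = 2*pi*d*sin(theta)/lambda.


psi = 2*pi*0.97800*sin(70.430 deg) = 5.789979 rad
AF = |sin(8*5.789979/2) / (8*sin(5.789979/2))| = 0.4712

0.4712


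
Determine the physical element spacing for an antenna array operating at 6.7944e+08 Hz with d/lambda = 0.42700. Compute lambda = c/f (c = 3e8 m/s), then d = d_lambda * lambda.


lambda = c / f = 3.0000e+08 / 6.7944e+08 = 0.4415401 m
d = 0.42700 * 0.4415401 = 0.1885 m

0.1885 m


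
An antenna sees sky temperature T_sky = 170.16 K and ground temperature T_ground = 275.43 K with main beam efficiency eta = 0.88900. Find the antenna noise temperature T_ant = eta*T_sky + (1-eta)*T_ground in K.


T_ant = 0.88900 * 170.16 + (1 - 0.88900) * 275.43 = 181.8 K

181.8 K


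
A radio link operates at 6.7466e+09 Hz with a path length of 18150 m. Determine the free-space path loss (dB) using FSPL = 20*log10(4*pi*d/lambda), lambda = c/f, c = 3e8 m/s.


lambda = c / f = 3.0000e+08 / 6.7466e+09 = 0.04446684 m
FSPL = 20 * log10(4*pi*18150/0.04446684) = 134.2 dB

134.2 dB


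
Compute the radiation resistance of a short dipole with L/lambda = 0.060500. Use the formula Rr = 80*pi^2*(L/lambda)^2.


Rr = 80 * pi^2 * (0.060500)^2 = 80 * 9.869604 * 3.660250e-03 = 2.890 ohm

2.890 ohm


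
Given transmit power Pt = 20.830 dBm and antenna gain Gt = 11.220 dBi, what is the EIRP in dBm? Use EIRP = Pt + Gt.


EIRP = Pt + Gt = 20.830 + 11.220 = 32.05 dBm

32.05 dBm


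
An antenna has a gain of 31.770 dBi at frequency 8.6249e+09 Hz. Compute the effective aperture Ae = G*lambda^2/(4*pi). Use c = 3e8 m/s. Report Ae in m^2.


lambda = c / f = 3.0000e+08 / 8.6249e+09 = 0.03478301 m
G_linear = 10^(31.770/10) = 1503.142
Ae = G_linear * lambda^2 / (4*pi) = 1503.142 * 0.03478301^2 / (4*pi) = 0.1447 m^2

0.1447 m^2


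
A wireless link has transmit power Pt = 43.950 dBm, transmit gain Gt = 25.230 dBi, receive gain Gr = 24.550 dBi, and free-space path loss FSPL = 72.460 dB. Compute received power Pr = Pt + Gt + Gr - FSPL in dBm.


Pr = 43.950 + 25.230 + 24.550 - 72.460 = 21.27 dBm

21.27 dBm


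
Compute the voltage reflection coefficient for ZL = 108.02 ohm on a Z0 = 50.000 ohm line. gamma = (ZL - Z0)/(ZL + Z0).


gamma = (108.02 - 50.000) / (108.02 + 50.000) = 0.3672

0.3672


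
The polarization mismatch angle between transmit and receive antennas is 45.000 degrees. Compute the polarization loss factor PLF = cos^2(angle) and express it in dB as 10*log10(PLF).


PLF_linear = cos^2(45.000 deg) = 0.5000000
PLF_dB = 10 * log10(0.5000000) = -3.010 dB

-3.010 dB


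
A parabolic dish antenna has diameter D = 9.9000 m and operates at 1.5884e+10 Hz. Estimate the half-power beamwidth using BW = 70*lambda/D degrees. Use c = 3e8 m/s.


lambda = c / f = 3.0000e+08 / 1.5884e+10 = 0.01888693 m
BW = 70 * 0.01888693 / 9.9000 = 0.1335 deg

0.1335 deg


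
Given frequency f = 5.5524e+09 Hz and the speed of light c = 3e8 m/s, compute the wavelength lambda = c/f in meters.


lambda = c / f = 3.0000e+08 / 5.5524e+09 = 0.05403 m

0.05403 m


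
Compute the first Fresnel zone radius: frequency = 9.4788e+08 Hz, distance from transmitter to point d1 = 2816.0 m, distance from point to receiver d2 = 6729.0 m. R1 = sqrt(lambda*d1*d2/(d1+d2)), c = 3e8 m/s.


lambda = c / f = 3.0000e+08 / 9.4788e+08 = 0.3164958 m
R1 = sqrt(0.3164958 * 2816.0 * 6729.0 / (2816.0 + 6729.0)) = 25.07 m

25.07 m


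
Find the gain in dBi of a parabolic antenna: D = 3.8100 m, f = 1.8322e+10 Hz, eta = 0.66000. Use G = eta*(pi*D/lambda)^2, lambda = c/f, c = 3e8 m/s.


lambda = c / f = 3.0000e+08 / 1.8322e+10 = 0.01637376 m
G_linear = 0.66000 * (pi * 3.8100 / 0.01637376)^2 = 352693.0
G_dBi = 10 * log10(352693.0) = 55.47 dBi

55.47 dBi


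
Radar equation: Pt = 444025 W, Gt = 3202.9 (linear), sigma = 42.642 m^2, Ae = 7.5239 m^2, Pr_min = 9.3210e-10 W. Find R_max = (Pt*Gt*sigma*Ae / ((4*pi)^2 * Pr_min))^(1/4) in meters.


R^4 = 444025*3202.9*42.642*7.5239 / ((4*pi)^2 * 9.3210e-10) = 3.099910e+18
R_max = 3.099910e+18^0.25 = 41960 m

41960 m


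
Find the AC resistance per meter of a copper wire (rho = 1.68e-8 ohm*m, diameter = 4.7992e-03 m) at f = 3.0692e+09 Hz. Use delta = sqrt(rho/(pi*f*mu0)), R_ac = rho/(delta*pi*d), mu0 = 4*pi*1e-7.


delta = sqrt(1.68e-8 / (pi * 3.0692e+09 * 4*pi*1e-7)) = 1.177503e-06 m
R_ac = 1.68e-8 / (1.177503e-06 * pi * 4.7992e-03) = 0.9463 ohm/m

0.9463 ohm/m


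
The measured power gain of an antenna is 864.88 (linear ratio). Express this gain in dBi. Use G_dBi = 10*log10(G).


G_dBi = 10 * log10(864.88) = 29.37 dBi

29.37 dBi


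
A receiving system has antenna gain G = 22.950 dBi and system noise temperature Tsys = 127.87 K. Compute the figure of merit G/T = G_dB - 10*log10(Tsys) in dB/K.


G/T = 22.950 - 10*log10(127.87) = 22.950 - 21.06769 = 1.882 dB/K

1.882 dB/K


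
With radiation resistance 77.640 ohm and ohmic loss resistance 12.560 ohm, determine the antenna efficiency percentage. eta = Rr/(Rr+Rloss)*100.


eta = 77.640 / (77.640 + 12.560) * 100 = 86.08%

86.08%


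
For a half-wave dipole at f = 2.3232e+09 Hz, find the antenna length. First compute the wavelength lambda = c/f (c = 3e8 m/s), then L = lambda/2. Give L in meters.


lambda = c / f = 3.0000e+08 / 2.3232e+09 = 0.1291322 m
L = lambda / 2 = 0.1291322 / 2 = 0.06457 m

0.06457 m


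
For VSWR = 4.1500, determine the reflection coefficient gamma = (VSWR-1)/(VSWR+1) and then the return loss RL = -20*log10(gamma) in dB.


gamma = (4.1500 - 1) / (4.1500 + 1) = 0.6116505
RL = -20 * log10(0.6116505) = 4.270 dB

4.270 dB


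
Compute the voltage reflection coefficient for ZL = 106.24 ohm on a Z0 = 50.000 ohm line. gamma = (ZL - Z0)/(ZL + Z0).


gamma = (106.24 - 50.000) / (106.24 + 50.000) = 0.3600

0.3600


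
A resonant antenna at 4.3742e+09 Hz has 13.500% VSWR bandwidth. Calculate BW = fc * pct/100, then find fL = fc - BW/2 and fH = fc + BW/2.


BW = 4.3742e+09 * 13.500/100 = 5.905170e+08 Hz
fL = 4.3742e+09 - 5.905170e+08/2 = 4.079e+09 Hz
fH = 4.3742e+09 + 5.905170e+08/2 = 4.669e+09 Hz

BW=5.905e+08 Hz, fL=4.079e+09 Hz, fH=4.669e+09 Hz


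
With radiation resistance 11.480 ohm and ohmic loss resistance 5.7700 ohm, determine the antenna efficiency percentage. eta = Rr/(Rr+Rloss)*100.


eta = 11.480 / (11.480 + 5.7700) * 100 = 66.55%

66.55%


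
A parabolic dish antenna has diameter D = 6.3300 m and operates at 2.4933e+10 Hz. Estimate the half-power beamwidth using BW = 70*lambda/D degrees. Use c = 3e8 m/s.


lambda = c / f = 3.0000e+08 / 2.4933e+10 = 0.01203225 m
BW = 70 * 0.01203225 / 6.3300 = 0.1331 deg

0.1331 deg


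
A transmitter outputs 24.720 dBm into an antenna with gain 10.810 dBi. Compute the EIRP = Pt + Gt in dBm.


EIRP = Pt + Gt = 24.720 + 10.810 = 35.53 dBm

35.53 dBm


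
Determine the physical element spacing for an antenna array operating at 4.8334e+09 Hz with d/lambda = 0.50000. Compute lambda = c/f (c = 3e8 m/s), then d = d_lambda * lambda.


lambda = c / f = 3.0000e+08 / 4.8334e+09 = 0.06206811 m
d = 0.50000 * 0.06206811 = 0.03103 m

0.03103 m


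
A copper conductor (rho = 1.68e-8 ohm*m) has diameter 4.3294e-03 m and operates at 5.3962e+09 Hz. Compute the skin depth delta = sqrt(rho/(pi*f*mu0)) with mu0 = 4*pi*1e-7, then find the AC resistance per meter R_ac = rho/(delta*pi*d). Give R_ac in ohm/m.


delta = sqrt(1.68e-8 / (pi * 5.3962e+09 * 4*pi*1e-7)) = 8.880364e-07 m
R_ac = 1.68e-8 / (8.880364e-07 * pi * 4.3294e-03) = 1.391 ohm/m

1.391 ohm/m


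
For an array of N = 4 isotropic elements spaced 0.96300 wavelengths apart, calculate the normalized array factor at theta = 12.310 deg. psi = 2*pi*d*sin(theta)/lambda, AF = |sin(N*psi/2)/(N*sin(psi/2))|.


psi = 2*pi*0.96300*sin(12.310 deg) = 1.290016 rad
AF = |sin(4*1.290016/2) / (4*sin(1.290016/2))| = 0.2214

0.2214


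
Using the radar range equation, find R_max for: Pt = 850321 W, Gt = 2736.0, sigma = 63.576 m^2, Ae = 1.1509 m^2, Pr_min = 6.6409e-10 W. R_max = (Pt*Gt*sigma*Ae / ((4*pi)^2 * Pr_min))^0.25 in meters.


R^4 = 850321*2736.0*63.576*1.1509 / ((4*pi)^2 * 6.6409e-10) = 1.623241e+18
R_max = 1.623241e+18^0.25 = 35694 m

35694 m


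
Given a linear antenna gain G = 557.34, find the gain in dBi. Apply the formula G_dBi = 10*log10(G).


G_dBi = 10 * log10(557.34) = 27.46 dBi

27.46 dBi


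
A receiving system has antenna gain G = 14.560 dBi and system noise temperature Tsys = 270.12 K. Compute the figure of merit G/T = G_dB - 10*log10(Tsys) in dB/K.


G/T = 14.560 - 10*log10(270.12) = 14.560 - 24.31557 = -9.756 dB/K

-9.756 dB/K


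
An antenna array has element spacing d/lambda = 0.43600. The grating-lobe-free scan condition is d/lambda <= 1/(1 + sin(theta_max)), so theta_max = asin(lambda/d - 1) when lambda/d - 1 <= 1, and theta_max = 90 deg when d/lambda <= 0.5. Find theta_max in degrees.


lambda/d - 1 = 1/0.43600 - 1 = 1.293578 >= 1
d/lambda <= 0.5, so the array can scan to endfire without grating lobes: theta_max = 90 deg

90 deg


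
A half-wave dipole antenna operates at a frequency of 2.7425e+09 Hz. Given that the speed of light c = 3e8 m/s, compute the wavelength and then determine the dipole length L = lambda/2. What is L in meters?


lambda = c / f = 3.0000e+08 / 2.7425e+09 = 0.1093892 m
L = lambda / 2 = 0.1093892 / 2 = 0.05469 m

0.05469 m


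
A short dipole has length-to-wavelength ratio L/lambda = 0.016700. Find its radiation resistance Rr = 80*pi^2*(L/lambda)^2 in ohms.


Rr = 80 * pi^2 * (0.016700)^2 = 80 * 9.869604 * 2.788900e-04 = 0.2202 ohm

0.2202 ohm


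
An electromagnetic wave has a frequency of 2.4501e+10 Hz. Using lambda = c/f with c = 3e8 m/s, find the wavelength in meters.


lambda = c / f = 3.0000e+08 / 2.4501e+10 = 0.01224 m

0.01224 m


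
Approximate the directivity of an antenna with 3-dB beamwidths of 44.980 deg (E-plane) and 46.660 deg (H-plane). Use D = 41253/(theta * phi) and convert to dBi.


D_linear = 41253 / (44.980 * 46.660) = 19.65583
D_dBi = 10 * log10(19.65583) = 12.93 dBi

12.93 dBi


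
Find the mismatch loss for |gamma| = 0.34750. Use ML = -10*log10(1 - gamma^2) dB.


ML = -10 * log10(1 - 0.34750^2) = -10 * log10(0.87924375) = 0.5589 dB

0.5589 dB


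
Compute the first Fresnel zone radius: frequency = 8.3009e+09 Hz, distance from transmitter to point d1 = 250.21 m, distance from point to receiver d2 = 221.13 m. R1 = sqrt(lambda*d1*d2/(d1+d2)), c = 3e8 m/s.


lambda = c / f = 3.0000e+08 / 8.3009e+09 = 0.03614066 m
R1 = sqrt(0.03614066 * 250.21 * 221.13 / (250.21 + 221.13)) = 2.060 m

2.060 m


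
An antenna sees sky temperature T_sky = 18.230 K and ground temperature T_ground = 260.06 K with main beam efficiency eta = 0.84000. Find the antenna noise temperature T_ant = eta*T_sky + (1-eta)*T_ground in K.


T_ant = 0.84000 * 18.230 + (1 - 0.84000) * 260.06 = 56.92 K

56.92 K


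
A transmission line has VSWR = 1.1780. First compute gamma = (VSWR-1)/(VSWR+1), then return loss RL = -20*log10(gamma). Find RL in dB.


gamma = (1.1780 - 1) / (1.1780 + 1) = 0.08172635
RL = -20 * log10(0.08172635) = 21.75 dB

21.75 dB


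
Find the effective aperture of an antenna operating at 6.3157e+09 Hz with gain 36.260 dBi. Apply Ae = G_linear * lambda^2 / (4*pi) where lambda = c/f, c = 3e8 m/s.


lambda = c / f = 3.0000e+08 / 6.3157e+09 = 0.04750067 m
G_linear = 10^(36.260/10) = 4226.686
Ae = G_linear * lambda^2 / (4*pi) = 4226.686 * 0.04750067^2 / (4*pi) = 0.7589 m^2

0.7589 m^2


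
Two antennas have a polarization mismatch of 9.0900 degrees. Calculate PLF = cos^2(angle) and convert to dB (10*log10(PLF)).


PLF_linear = cos^2(9.0900 deg) = 0.9750405
PLF_dB = 10 * log10(0.9750405) = -0.1098 dB

-0.1098 dB


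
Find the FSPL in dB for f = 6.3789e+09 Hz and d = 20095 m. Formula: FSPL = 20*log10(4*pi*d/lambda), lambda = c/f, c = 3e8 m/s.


lambda = c / f = 3.0000e+08 / 6.3789e+09 = 0.04703005 m
FSPL = 20 * log10(4*pi*20095/0.04703005) = 134.6 dB

134.6 dB


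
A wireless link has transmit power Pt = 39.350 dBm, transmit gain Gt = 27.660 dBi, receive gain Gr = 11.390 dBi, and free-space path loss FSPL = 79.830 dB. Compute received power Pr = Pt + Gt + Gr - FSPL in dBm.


Pr = 39.350 + 27.660 + 11.390 - 79.830 = -1.43 dBm

-1.43 dBm


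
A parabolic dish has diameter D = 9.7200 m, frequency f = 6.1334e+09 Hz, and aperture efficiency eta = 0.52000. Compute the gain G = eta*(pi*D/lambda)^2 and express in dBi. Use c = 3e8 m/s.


lambda = c / f = 3.0000e+08 / 6.1334e+09 = 0.04891251 m
G_linear = 0.52000 * (pi * 9.7200 / 0.04891251)^2 = 202672.9
G_dBi = 10 * log10(202672.9) = 53.07 dBi

53.07 dBi


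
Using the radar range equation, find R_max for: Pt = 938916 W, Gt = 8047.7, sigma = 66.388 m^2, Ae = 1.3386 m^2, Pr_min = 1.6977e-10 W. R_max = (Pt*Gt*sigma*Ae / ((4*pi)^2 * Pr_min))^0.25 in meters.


R^4 = 938916*8047.7*66.388*1.3386 / ((4*pi)^2 * 1.6977e-10) = 2.504715e+19
R_max = 2.504715e+19^0.25 = 70744 m

70744 m


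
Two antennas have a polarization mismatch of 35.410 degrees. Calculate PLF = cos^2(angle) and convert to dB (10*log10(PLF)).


PLF_linear = cos^2(35.410 deg) = 0.6642685
PLF_dB = 10 * log10(0.6642685) = -1.777 dB

-1.777 dB


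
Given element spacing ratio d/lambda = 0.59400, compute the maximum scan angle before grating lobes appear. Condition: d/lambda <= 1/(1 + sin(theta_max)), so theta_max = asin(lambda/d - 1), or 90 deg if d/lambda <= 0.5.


lambda/d - 1 = 1/0.59400 - 1 = 0.6835017
theta_max = asin(0.6835017) = 43.12 deg

43.12 deg


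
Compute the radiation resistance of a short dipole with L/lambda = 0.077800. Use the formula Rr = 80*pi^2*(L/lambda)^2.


Rr = 80 * pi^2 * (0.077800)^2 = 80 * 9.869604 * 6.052840e-03 = 4.779 ohm

4.779 ohm


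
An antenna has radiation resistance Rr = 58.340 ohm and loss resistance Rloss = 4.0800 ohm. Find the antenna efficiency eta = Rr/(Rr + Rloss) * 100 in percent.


eta = 58.340 / (58.340 + 4.0800) * 100 = 93.46%

93.46%


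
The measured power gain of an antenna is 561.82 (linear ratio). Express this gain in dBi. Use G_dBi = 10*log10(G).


G_dBi = 10 * log10(561.82) = 27.50 dBi

27.50 dBi


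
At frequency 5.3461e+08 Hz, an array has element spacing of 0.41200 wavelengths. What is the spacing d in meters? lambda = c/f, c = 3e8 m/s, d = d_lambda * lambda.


lambda = c / f = 3.0000e+08 / 5.3461e+08 = 0.5611567 m
d = 0.41200 * 0.5611567 = 0.2312 m

0.2312 m


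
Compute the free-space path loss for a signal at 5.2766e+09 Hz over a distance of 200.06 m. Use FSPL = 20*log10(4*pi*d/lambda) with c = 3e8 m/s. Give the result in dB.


lambda = c / f = 3.0000e+08 / 5.2766e+09 = 0.05685479 m
FSPL = 20 * log10(4*pi*200.06/0.05685479) = 92.91 dB

92.91 dB


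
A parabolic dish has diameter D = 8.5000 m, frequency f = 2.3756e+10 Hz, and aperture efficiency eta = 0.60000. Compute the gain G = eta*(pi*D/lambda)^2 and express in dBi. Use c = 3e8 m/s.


lambda = c / f = 3.0000e+08 / 2.3756e+10 = 0.01262839 m
G_linear = 0.60000 * (pi * 8.5000 / 0.01262839)^2 = 2.682828e+06
G_dBi = 10 * log10(2.682828e+06) = 64.29 dBi

64.29 dBi


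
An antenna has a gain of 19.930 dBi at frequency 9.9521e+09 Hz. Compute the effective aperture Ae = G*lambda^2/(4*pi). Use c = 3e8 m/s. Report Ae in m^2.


lambda = c / f = 3.0000e+08 / 9.9521e+09 = 0.03014439 m
G_linear = 10^(19.930/10) = 98.40111
Ae = G_linear * lambda^2 / (4*pi) = 98.40111 * 0.03014439^2 / (4*pi) = 7.115e-03 m^2

7.115e-03 m^2


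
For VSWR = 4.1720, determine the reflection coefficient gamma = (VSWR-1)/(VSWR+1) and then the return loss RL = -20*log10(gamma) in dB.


gamma = (4.1720 - 1) / (4.1720 + 1) = 0.6133024
RL = -20 * log10(0.6133024) = 4.247 dB

4.247 dB


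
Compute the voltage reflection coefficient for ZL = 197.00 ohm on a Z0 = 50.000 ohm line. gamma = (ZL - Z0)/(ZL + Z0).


gamma = (197.00 - 50.000) / (197.00 + 50.000) = 0.5951

0.5951


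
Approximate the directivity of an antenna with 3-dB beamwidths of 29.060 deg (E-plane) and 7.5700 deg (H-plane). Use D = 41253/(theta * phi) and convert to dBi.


D_linear = 41253 / (29.060 * 7.5700) = 187.5271
D_dBi = 10 * log10(187.5271) = 22.73 dBi

22.73 dBi


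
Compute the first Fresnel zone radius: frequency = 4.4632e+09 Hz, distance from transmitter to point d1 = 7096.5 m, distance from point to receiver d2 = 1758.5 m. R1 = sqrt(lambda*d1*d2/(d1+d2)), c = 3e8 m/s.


lambda = c / f = 3.0000e+08 / 4.4632e+09 = 0.06721635 m
R1 = sqrt(0.06721635 * 7096.5 * 1758.5 / (7096.5 + 1758.5)) = 9.733 m

9.733 m


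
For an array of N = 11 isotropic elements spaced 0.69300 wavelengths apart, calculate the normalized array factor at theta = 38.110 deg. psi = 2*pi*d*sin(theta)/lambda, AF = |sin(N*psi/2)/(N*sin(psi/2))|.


psi = 2*pi*0.69300*sin(38.110 deg) = 2.687325 rad
AF = |sin(11*2.687325/2) / (11*sin(2.687325/2))| = 0.07467

0.07467


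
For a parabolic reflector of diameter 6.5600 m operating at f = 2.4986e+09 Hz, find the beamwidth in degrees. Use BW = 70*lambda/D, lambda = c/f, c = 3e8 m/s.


lambda = c / f = 3.0000e+08 / 2.4986e+09 = 0.1200672 m
BW = 70 * 0.1200672 / 6.5600 = 1.281 deg

1.281 deg


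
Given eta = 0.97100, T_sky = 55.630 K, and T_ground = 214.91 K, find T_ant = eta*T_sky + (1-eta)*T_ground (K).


T_ant = 0.97100 * 55.630 + (1 - 0.97100) * 214.91 = 60.25 K

60.25 K


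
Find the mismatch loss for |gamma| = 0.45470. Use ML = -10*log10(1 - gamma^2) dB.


ML = -10 * log10(1 - 0.45470^2) = -10 * log10(0.79324791) = 1.006 dB

1.006 dB


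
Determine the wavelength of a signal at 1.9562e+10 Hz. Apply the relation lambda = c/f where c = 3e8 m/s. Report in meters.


lambda = c / f = 3.0000e+08 / 1.9562e+10 = 0.01534 m

0.01534 m


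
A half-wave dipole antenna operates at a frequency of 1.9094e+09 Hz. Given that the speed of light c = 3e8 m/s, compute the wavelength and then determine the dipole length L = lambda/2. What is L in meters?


lambda = c / f = 3.0000e+08 / 1.9094e+09 = 0.1571174 m
L = lambda / 2 = 0.1571174 / 2 = 0.07856 m

0.07856 m


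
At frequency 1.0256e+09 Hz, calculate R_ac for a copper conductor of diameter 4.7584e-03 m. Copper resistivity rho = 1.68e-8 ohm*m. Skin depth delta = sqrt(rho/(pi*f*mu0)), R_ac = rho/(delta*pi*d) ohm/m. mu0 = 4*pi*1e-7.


delta = sqrt(1.68e-8 / (pi * 1.0256e+09 * 4*pi*1e-7)) = 2.036975e-06 m
R_ac = 1.68e-8 / (2.036975e-06 * pi * 4.7584e-03) = 0.5517 ohm/m

0.5517 ohm/m


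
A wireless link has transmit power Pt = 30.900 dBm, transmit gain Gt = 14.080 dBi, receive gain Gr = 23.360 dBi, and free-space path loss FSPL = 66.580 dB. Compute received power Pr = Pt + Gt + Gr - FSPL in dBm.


Pr = 30.900 + 14.080 + 23.360 - 66.580 = 1.76 dBm

1.76 dBm


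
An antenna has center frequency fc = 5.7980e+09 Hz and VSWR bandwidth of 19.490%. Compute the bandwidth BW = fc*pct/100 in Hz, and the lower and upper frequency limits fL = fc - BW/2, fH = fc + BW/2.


BW = 5.7980e+09 * 19.490/100 = 1.130030e+09 Hz
fL = 5.7980e+09 - 1.130030e+09/2 = 5.233e+09 Hz
fH = 5.7980e+09 + 1.130030e+09/2 = 6.363e+09 Hz

BW=1.130e+09 Hz, fL=5.233e+09 Hz, fH=6.363e+09 Hz


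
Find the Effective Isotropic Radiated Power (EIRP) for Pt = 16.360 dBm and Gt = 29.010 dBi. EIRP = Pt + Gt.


EIRP = Pt + Gt = 16.360 + 29.010 = 45.37 dBm

45.37 dBm


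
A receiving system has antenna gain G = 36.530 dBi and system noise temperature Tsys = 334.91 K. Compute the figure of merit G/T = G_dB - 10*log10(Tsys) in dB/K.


G/T = 36.530 - 10*log10(334.91) = 36.530 - 25.24928 = 11.28 dB/K

11.28 dB/K


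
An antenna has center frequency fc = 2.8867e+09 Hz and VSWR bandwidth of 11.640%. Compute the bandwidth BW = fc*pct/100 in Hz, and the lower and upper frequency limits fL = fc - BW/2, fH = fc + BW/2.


BW = 2.8867e+09 * 11.640/100 = 3.360119e+08 Hz
fL = 2.8867e+09 - 3.360119e+08/2 = 2.719e+09 Hz
fH = 2.8867e+09 + 3.360119e+08/2 = 3.055e+09 Hz

BW=3.360e+08 Hz, fL=2.719e+09 Hz, fH=3.055e+09 Hz


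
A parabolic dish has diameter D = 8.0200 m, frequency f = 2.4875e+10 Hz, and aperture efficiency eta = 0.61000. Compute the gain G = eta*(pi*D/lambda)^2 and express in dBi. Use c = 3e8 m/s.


lambda = c / f = 3.0000e+08 / 2.4875e+10 = 0.01206030 m
G_linear = 0.61000 * (pi * 8.0200 / 0.01206030)^2 = 2.662331e+06
G_dBi = 10 * log10(2.662331e+06) = 64.25 dBi

64.25 dBi


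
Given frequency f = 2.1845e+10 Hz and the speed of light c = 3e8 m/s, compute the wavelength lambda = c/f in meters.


lambda = c / f = 3.0000e+08 / 2.1845e+10 = 0.01373 m

0.01373 m


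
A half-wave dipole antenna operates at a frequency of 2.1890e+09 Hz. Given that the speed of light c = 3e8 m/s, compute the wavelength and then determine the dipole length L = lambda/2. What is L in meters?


lambda = c / f = 3.0000e+08 / 2.1890e+09 = 0.1370489 m
L = lambda / 2 = 0.1370489 / 2 = 0.06852 m

0.06852 m


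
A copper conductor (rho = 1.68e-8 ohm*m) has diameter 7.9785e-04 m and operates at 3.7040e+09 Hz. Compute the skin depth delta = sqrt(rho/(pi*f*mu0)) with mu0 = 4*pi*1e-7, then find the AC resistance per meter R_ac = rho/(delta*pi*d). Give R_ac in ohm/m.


delta = sqrt(1.68e-8 / (pi * 3.7040e+09 * 4*pi*1e-7)) = 1.071863e-06 m
R_ac = 1.68e-8 / (1.071863e-06 * pi * 7.9785e-04) = 6.253 ohm/m

6.253 ohm/m


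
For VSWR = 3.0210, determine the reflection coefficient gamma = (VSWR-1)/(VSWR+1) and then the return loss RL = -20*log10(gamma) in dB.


gamma = (3.0210 - 1) / (3.0210 + 1) = 0.5026113
RL = -20 * log10(0.5026113) = 5.975 dB

5.975 dB


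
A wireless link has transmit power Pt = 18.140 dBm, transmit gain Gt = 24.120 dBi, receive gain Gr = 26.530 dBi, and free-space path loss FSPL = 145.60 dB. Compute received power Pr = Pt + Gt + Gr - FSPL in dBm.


Pr = 18.140 + 24.120 + 26.530 - 145.60 = -76.81 dBm

-76.81 dBm


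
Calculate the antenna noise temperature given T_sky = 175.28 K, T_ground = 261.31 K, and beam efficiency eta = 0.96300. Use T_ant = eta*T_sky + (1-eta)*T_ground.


T_ant = 0.96300 * 175.28 + (1 - 0.96300) * 261.31 = 178.5 K

178.5 K


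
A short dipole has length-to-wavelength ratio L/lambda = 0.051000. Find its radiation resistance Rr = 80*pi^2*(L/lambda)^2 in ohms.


Rr = 80 * pi^2 * (0.051000)^2 = 80 * 9.869604 * 2.601000e-03 = 2.054 ohm

2.054 ohm


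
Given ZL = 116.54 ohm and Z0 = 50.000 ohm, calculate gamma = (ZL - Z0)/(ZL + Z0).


gamma = (116.54 - 50.000) / (116.54 + 50.000) = 0.3995

0.3995


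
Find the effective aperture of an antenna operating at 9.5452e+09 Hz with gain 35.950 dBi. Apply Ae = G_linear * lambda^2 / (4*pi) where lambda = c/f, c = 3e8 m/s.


lambda = c / f = 3.0000e+08 / 9.5452e+09 = 0.03142941 m
G_linear = 10^(35.950/10) = 3935.501
Ae = G_linear * lambda^2 / (4*pi) = 3935.501 * 0.03142941^2 / (4*pi) = 0.3094 m^2

0.3094 m^2


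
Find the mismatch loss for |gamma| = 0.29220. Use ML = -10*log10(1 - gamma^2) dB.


ML = -10 * log10(1 - 0.29220^2) = -10 * log10(0.91461916) = 0.3876 dB

0.3876 dB


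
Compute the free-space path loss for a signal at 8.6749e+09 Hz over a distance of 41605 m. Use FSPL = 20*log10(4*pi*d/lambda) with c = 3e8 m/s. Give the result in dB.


lambda = c / f = 3.0000e+08 / 8.6749e+09 = 0.03458253 m
FSPL = 20 * log10(4*pi*41605/0.03458253) = 143.6 dB

143.6 dB


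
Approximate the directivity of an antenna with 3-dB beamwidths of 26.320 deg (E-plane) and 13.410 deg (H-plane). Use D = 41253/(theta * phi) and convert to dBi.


D_linear = 41253 / (26.320 * 13.410) = 116.8802
D_dBi = 10 * log10(116.8802) = 20.68 dBi

20.68 dBi


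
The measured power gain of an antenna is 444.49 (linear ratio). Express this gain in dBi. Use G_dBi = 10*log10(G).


G_dBi = 10 * log10(444.49) = 26.48 dBi

26.48 dBi


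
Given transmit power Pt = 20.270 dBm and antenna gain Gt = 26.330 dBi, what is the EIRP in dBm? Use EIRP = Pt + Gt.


EIRP = Pt + Gt = 20.270 + 26.330 = 46.60 dBm

46.60 dBm


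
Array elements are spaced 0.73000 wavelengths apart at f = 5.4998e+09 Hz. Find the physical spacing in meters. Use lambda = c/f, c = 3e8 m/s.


lambda = c / f = 3.0000e+08 / 5.4998e+09 = 0.05454744 m
d = 0.73000 * 0.05454744 = 0.03982 m

0.03982 m


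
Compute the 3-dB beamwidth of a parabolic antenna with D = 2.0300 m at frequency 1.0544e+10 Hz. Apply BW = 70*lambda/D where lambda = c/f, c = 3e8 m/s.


lambda = c / f = 3.0000e+08 / 1.0544e+10 = 0.02845220 m
BW = 70 * 0.02845220 / 2.0300 = 0.9811 deg

0.9811 deg


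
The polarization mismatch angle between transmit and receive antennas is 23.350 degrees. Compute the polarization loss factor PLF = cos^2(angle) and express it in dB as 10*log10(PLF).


PLF_linear = cos^2(23.350 deg) = 0.8429092
PLF_dB = 10 * log10(0.8429092) = -0.7422 dB

-0.7422 dB


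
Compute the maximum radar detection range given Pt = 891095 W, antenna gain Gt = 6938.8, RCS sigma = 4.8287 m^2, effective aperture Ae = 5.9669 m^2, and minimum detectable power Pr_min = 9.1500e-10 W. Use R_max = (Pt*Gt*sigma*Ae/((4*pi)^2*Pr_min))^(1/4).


R^4 = 891095*6938.8*4.8287*5.9669 / ((4*pi)^2 * 9.1500e-10) = 1.232953e+18
R_max = 1.232953e+18^0.25 = 33322 m

33322 m


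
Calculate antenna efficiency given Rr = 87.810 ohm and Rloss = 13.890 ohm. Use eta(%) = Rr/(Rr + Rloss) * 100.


eta = 87.810 / (87.810 + 13.890) * 100 = 86.34%

86.34%


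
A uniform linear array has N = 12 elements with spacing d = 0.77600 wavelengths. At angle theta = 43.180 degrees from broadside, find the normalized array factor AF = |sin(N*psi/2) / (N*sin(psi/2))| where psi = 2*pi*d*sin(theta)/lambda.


psi = 2*pi*0.77600*sin(43.180 deg) = 3.336441 rad
AF = |sin(12*3.336441/2) / (12*sin(3.336441/2))| = 0.07707

0.07707


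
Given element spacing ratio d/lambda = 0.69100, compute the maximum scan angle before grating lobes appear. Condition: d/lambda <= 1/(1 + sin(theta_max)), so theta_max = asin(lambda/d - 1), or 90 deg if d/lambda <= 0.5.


lambda/d - 1 = 1/0.69100 - 1 = 0.4471780
theta_max = asin(0.4471780) = 26.56 deg

26.56 deg


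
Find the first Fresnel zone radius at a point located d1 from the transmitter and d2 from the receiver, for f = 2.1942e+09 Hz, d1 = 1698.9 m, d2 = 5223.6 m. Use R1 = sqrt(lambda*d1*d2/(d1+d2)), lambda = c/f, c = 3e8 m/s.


lambda = c / f = 3.0000e+08 / 2.1942e+09 = 0.1367241 m
R1 = sqrt(0.1367241 * 1698.9 * 5223.6 / (1698.9 + 5223.6)) = 13.24 m

13.24 m


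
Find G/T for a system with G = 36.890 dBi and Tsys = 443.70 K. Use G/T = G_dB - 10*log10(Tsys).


G/T = 36.890 - 10*log10(443.70) = 36.890 - 26.47089 = 10.42 dB/K

10.42 dB/K


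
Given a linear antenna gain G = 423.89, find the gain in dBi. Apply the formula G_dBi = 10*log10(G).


G_dBi = 10 * log10(423.89) = 26.27 dBi

26.27 dBi


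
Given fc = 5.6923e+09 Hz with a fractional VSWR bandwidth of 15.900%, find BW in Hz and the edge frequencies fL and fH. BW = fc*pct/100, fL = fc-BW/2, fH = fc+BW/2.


BW = 5.6923e+09 * 15.900/100 = 9.050757e+08 Hz
fL = 5.6923e+09 - 9.050757e+08/2 = 5.240e+09 Hz
fH = 5.6923e+09 + 9.050757e+08/2 = 6.145e+09 Hz

BW=9.051e+08 Hz, fL=5.240e+09 Hz, fH=6.145e+09 Hz


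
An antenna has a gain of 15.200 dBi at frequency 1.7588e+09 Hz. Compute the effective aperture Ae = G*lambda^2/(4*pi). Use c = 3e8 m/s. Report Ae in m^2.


lambda = c / f = 3.0000e+08 / 1.7588e+09 = 0.1705708 m
G_linear = 10^(15.200/10) = 33.11311
Ae = G_linear * lambda^2 / (4*pi) = 33.11311 * 0.1705708^2 / (4*pi) = 0.07667 m^2

0.07667 m^2


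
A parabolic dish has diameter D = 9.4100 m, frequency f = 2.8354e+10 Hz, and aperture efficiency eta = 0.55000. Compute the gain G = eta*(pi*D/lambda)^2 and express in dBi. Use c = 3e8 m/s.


lambda = c / f = 3.0000e+08 / 2.8354e+10 = 0.01058052 m
G_linear = 0.55000 * (pi * 9.4100 / 0.01058052)^2 = 4.293660e+06
G_dBi = 10 * log10(4.293660e+06) = 66.33 dBi

66.33 dBi


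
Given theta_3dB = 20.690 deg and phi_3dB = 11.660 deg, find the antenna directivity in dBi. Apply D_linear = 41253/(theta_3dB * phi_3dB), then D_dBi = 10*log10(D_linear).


D_linear = 41253 / (20.690 * 11.660) = 171.0002
D_dBi = 10 * log10(171.0002) = 22.33 dBi

22.33 dBi
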